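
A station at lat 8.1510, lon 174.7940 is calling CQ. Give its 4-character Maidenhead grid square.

Offset from 180°W / 90°S: lon 354.79°, lat 98.15°.
Field: lon ⌊354.79/20⌋ = 17 → R; lat ⌊98.15/10⌋ = 9 → J.
Square: lon ⌊14.79/2⌋ = 7; lat ⌊8.15/1⌋ = 8.

RJ78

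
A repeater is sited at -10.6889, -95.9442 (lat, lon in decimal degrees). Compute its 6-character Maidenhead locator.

EH29ah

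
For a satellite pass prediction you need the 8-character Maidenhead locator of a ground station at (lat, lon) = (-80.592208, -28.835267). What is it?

HA59nj97

Add 180° to longitude and 90° to latitude: 151.16473, 9.40779.
Field (20°×10°, letters A–R): 151.16473/20 → 7 → H, 9.40779/10 → 0 → A; chars HA.
Square (2°×1°, digits 0–9): 11.16473/2 → 5, 9.40779/1 → 9; chars 59.
Subsquare (5′×2.5′, letters a–x): 1.16473/0.0833333 → 13 → n, 0.40779/0.0416667 → 9 → j; chars nj.
Extended square (30″×15″, digits 0–9): 0.08140/0.00833333 → 9, 0.03279/0.00416667 → 7; chars 97.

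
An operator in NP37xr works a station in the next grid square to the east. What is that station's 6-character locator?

Longitude subsquare x = 23; +1 → 24, wraps to 0 = a, carry into square.
Longitude square 3; +1 → 4.
The latitude characters are unchanged.

NP47ar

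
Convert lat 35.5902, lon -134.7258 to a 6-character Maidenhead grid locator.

Add 180° to longitude and 90° to latitude: 45.2742, 125.5902.
Field: lon ⌊45.2742/20⌋ = 2 → C; lat ⌊125.5902/10⌋ = 12 → M.
Square: lon ⌊5.2742/2⌋ = 2; lat ⌊5.5902/1⌋ = 5.
Subsquare: lon ⌊1.2742/0.0833333⌋ = 15 → p; lat ⌊0.5902/0.0416667⌋ = 14 → o.

CM25po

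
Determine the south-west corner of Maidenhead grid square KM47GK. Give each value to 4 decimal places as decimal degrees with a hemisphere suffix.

Field K=10, M=12: +10·20° lon, +12·10° lat → SW at lon 20°, lat 30°.
Square 4, 7: +4·2° lon, +7·1° lat → SW at lon 28°, lat 37°.
Subsquare g=6, k=10: +6·0.0833333° lon, +10·0.0416667° lat → SW at lon 28.5°, lat 37.4167°.
latitude 37.4167° N, longitude 28.5000° E.

37.4167° N, 28.5000° E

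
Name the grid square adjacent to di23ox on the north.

Latitude subsquare x = 23; +1 → 24, wraps to 0 = a, carry into square.
Latitude square 3; +1 → 4.
The longitude characters are unchanged.

DI24oa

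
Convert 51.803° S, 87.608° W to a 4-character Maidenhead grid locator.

ED68

Add 180° to longitude and 90° to latitude: 92.39, 38.20.
Field: lon ⌊92.39/20⌋ = 4 → E; lat ⌊38.20/10⌋ = 3 → D.
Square: lon ⌊12.39/2⌋ = 6; lat ⌊8.20/1⌋ = 8.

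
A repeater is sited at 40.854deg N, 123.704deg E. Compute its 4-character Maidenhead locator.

PN10

Offset from 180°W / 90°S: lon 303.70°, lat 130.85°.
Field: lon ⌊303.70/20⌋ = 15 → P; lat ⌊130.85/10⌋ = 13 → N.
Square: lon ⌊3.70/2⌋ = 1; lat ⌊0.85/1⌋ = 0.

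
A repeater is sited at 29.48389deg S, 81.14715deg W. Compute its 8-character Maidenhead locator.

Add 180° to longitude and 90° to latitude: 98.85285, 60.51611.
Field: 98.85285/20 → 4 → E, 60.51611/10 → 6 → G; chars EG.
Square: 18.85285/2 → 9, 0.51611/1 → 0; chars 90.
Subsquare: 0.85285/0.0833333 → 10 → k, 0.51611/0.0416667 → 12 → m; chars km.
Extended square: 0.01952/0.00833333 → 2, 0.01611/0.00416667 → 3; chars 23.

EG90km23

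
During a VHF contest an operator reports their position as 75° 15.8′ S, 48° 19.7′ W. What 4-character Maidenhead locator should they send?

Add 180° to longitude and 90° to latitude: 131.67, 14.74.
Field: 131.67/20 → 6 → G, 14.74/10 → 1 → B; chars GB.
Square: 11.67/2 → 5, 4.74/1 → 4; chars 54.

GB54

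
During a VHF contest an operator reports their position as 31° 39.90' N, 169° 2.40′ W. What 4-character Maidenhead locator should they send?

AM51

Add 180° to longitude and 90° to latitude: 10.96, 121.66.
Field: 10.96/20 → 0 → A, 121.66/10 → 12 → M; chars AM.
Square: 10.96/2 → 5, 1.66/1 → 1; chars 51.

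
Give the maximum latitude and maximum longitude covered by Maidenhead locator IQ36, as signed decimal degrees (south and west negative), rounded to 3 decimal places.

77.000, -12.000

Field I=8, Q=16: +8·20° lon, +16·10° lat → SW at lon -20°, lat 70°.
Square 3, 6: +3·2° lon, +6·1° lat → SW at lon -14°, lat 76°.
Cell spans 2° lon × 1° lat. NE corner is SW corner plus one full cell.
latitude 77.000, longitude -12.000.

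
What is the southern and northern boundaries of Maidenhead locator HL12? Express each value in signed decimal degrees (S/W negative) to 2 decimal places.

22.00, 23.00

Field H=7, L=11: +7·20° lon, +11·10° lat → SW at lon -40°, lat 20°.
Square 1, 2: +1·2° lon, +2·1° lat → SW at lon -38°, lat 22°.
Cell spans 2° lon × 1° lat.
south 22.00, north 23.00.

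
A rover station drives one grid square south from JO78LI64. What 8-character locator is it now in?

JO78li63

Latitude extended square 4; −1 → 3.
The longitude characters are unchanged.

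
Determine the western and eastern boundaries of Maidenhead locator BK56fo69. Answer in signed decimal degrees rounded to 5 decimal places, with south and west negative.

-149.53333, -149.52500

Field B=1, K=10: +1·20° lon, +10·10° lat → SW at lon -160°, lat 10°.
Square 5, 6: +5·2° lon, +6·1° lat → SW at lon -150°, lat 16°.
Subsquare f=5, o=14: +5·0.0833333° lon, +14·0.0416667° lat → SW at lon -149.583°, lat 16.5833°.
Extended square 6, 9: +6·0.00833333° lon, +9·0.00416667° lat → SW at lon -149.533°, lat 16.6208°.
Cell spans 0.00833333° lon × 0.00416667° lat.
west -149.53333, east -149.52500.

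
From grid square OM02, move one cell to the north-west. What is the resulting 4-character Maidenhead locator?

NM93

Longitude square 0; −1 → -1, wraps to 9, carry into field.
Longitude field O = 14; −1 → 13 = N.
Latitude square 2; +1 → 3.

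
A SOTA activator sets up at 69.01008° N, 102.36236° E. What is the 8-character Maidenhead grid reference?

OP19ea32

Offset from 180°W / 90°S: lon 282.36236°, lat 159.01008°.
Field: lon ⌊282.36236/20⌋ = 14 → O; lat ⌊159.01008/10⌋ = 15 → P.
Square: lon ⌊2.36236/2⌋ = 1; lat ⌊9.01008/1⌋ = 9.
Subsquare: lon ⌊0.36236/0.0833333⌋ = 4 → e; lat ⌊0.01008/0.0416667⌋ = 0 → a.
Extended square: lon ⌊0.02903/0.00833333⌋ = 3; lat ⌊0.01008/0.00416667⌋ = 2.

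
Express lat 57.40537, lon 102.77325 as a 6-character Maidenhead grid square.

OO17jj

Offset from 180°W / 90°S: lon 282.7733°, lat 147.4054°.
Field: lon ⌊282.7733/20⌋ = 14 → O; lat ⌊147.4054/10⌋ = 14 → O.
Square: lon ⌊2.7733/2⌋ = 1; lat ⌊7.4054/1⌋ = 7.
Subsquare: lon ⌊0.7733/0.0833333⌋ = 9 → j; lat ⌊0.4054/0.0416667⌋ = 9 → j.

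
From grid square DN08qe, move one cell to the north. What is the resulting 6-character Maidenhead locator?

Latitude subsquare e = 4; +1 → 5 = f.
The longitude characters are unchanged.

DN08qf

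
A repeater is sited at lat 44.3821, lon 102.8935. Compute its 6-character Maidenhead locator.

Offset from 180°W / 90°S: lon 282.8935°, lat 134.3821°.
Field: 282.8935/20 → 14 → O, 134.3821/10 → 13 → N; chars ON.
Square: 2.8935/2 → 1, 4.3821/1 → 4; chars 14.
Subsquare: 0.8935/0.0833333 → 10 → k, 0.3821/0.0416667 → 9 → j; chars kj.

ON14kj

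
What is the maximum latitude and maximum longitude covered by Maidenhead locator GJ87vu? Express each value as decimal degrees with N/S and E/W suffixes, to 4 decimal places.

7.8750° N, 42.1667° W

Field G=6, J=9: +6·20° lon, +9·10° lat → SW at lon -60°, lat 0°.
Square 8, 7: +8·2° lon, +7·1° lat → SW at lon -44°, lat 7°.
Subsquare v=21, u=20: +21·0.0833333° lon, +20·0.0416667° lat → SW at lon -42.25°, lat 7.83333°.
Cell spans 0.0833333° lon × 0.0416667° lat. NE corner is SW corner plus one full cell.
latitude 7.8750° N, longitude 42.1667° W.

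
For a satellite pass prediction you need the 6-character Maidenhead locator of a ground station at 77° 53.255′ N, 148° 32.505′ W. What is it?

BQ57rv

Shift to the Maidenhead origin (180°W, 90°S): lon 31.4582, lat 167.8876.
Field: lon ⌊31.4582/20⌋ = 1 → B; lat ⌊167.8876/10⌋ = 16 → Q.
Square: lon ⌊11.4582/2⌋ = 5; lat ⌊7.8876/1⌋ = 7.
Subsquare: lon ⌊1.4582/0.0833333⌋ = 17 → r; lat ⌊0.8876/0.0416667⌋ = 21 → v.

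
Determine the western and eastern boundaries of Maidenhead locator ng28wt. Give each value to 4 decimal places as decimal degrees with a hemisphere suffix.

Field N=13, G=6: +13·20° lon, +6·10° lat → SW at lon 80°, lat -30°.
Square 2, 8: +2·2° lon, +8·1° lat → SW at lon 84°, lat -22°.
Subsquare w=22, t=19: +22·0.0833333° lon, +19·0.0416667° lat → SW at lon 85.8333°, lat -21.2083°.
Cell spans 0.0833333° lon × 0.0416667° lat.
west 85.8333° E, east 85.9167° E.

85.8333° E, 85.9167° E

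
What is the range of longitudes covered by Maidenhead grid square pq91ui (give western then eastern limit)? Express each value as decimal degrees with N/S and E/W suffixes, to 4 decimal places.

Field P=15, Q=16: +15·20° lon, +16·10° lat → SW at lon 120°, lat 70°.
Square 9, 1: +9·2° lon, +1·1° lat → SW at lon 138°, lat 71°.
Subsquare u=20, i=8: +20·0.0833333° lon, +8·0.0416667° lat → SW at lon 139.667°, lat 71.3333°.
Cell spans 0.0833333° lon × 0.0416667° lat.
west 139.6667° E, east 139.7500° E.

139.6667° E, 139.7500° E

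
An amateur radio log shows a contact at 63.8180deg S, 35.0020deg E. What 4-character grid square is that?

Shift to the Maidenhead origin (180°W, 90°S): lon 215.00, lat 26.18.
Field: 215.00/20 → 10 → K, 26.18/10 → 2 → C; chars KC.
Square: 15.00/2 → 7, 6.18/1 → 6; chars 76.

KC76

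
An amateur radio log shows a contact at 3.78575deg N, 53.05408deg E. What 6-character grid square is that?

LJ63ms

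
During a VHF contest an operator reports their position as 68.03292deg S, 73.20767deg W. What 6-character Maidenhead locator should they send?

Offset from 180°W / 90°S: lon 106.7923°, lat 21.9671°.
Field (20°×10°, letters A–R): 106.7923/20 → 5 → F, 21.9671/10 → 2 → C; chars FC.
Square (2°×1°, digits 0–9): 6.7923/2 → 3, 1.9671/1 → 1; chars 31.
Subsquare (5′×2.5′, letters a–x): 0.7923/0.0833333 → 9 → j, 0.9671/0.0416667 → 23 → x; chars jx.

FC31jx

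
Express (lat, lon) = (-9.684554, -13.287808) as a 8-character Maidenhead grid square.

II30ih55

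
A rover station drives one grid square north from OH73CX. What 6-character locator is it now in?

OH74ca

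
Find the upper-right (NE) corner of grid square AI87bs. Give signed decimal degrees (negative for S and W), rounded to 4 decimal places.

Field A=0, I=8: +0·20° lon, +8·10° lat → SW at lon -180°, lat -10°.
Square 8, 7: +8·2° lon, +7·1° lat → SW at lon -164°, lat -3°.
Subsquare b=1, s=18: +1·0.0833333° lon, +18·0.0416667° lat → SW at lon -163.917°, lat -2.25°.
Cell spans 0.0833333° lon × 0.0416667° lat. NE corner is SW corner plus one full cell.
latitude -2.2083, longitude -163.8333.

-2.2083, -163.8333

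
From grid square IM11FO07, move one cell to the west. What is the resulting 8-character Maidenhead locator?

IM11eo97

Longitude extended square 0; −1 → -1, wraps to 9, carry into subsquare.
Longitude subsquare f = 5; −1 → 4 = e.
The latitude characters are unchanged.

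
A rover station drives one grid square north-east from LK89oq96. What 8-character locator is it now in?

LK89pq07

Longitude extended square 9; +1 → 10, wraps to 0, carry into subsquare.
Longitude subsquare o = 14; +1 → 15 = p.
Latitude extended square 6; +1 → 7.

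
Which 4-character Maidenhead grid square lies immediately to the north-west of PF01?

OF92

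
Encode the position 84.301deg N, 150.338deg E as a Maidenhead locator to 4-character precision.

QR54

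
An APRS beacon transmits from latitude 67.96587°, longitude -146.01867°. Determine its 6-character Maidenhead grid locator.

BP67xx

Shift to the Maidenhead origin (180°W, 90°S): lon 33.9813, lat 157.9659.
Field: 33.9813/20 → 1 → B, 157.9659/10 → 15 → P; chars BP.
Square: 13.9813/2 → 6, 7.9659/1 → 7; chars 67.
Subsquare: 1.9813/0.0833333 → 23 → x, 0.9659/0.0416667 → 23 → x; chars xx.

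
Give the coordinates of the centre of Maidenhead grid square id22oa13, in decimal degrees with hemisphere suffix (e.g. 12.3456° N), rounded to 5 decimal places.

57.98542° S, 14.82083° W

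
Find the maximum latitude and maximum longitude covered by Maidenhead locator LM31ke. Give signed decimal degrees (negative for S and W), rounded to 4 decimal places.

31.2083, 46.9167

Field L=11, M=12: +11·20° lon, +12·10° lat → SW at lon 40°, lat 30°.
Square 3, 1: +3·2° lon, +1·1° lat → SW at lon 46°, lat 31°.
Subsquare k=10, e=4: +10·0.0833333° lon, +4·0.0416667° lat → SW at lon 46.8333°, lat 31.1667°.
Cell spans 0.0833333° lon × 0.0416667° lat. NE corner is SW corner plus one full cell.
latitude 31.2083, longitude 46.9167.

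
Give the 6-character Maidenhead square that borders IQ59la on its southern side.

Latitude subsquare a = 0; −1 → -1, wraps to 23 = x, carry into square.
Latitude square 9; −1 → 8.
The longitude characters are unchanged.

IQ58lx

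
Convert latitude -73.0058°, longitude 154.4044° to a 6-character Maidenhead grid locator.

QB76ex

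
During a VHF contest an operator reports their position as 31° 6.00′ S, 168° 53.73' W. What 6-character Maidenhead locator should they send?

Shift to the Maidenhead origin (180°W, 90°S): lon 11.1045, lat 58.9000.
Field: lon ⌊11.1045/20⌋ = 0 → A; lat ⌊58.9000/10⌋ = 5 → F.
Square: lon ⌊11.1045/2⌋ = 5; lat ⌊8.9000/1⌋ = 8.
Subsquare: lon ⌊1.1045/0.0833333⌋ = 13 → n; lat ⌊0.9000/0.0416667⌋ = 21 → v.

AF58nv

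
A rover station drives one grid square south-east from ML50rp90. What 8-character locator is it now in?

ML50so09

Longitude extended square 9; +1 → 10, wraps to 0, carry into subsquare.
Longitude subsquare r = 17; +1 → 18 = s.
Latitude extended square 0; −1 → -1, wraps to 9, carry into subsquare.
Latitude subsquare p = 15; −1 → 14 = o.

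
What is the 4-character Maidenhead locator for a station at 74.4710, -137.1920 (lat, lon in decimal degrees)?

Shift to the Maidenhead origin (180°W, 90°S): lon 42.81, lat 164.47.
Field: 42.81/20 → 2 → C, 164.47/10 → 16 → Q; chars CQ.
Square: 2.81/2 → 1, 4.47/1 → 4; chars 14.

CQ14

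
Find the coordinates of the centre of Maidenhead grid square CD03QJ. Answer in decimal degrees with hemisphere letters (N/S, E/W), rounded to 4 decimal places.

56.6042° S, 138.6250° W

Field C=2, D=3: +2·20° lon, +3·10° lat → SW at lon -140°, lat -60°.
Square 0, 3: +0·2° lon, +3·1° lat → SW at lon -140°, lat -57°.
Subsquare q=16, j=9: +16·0.0833333° lon, +9·0.0416667° lat → SW at lon -138.667°, lat -56.625°.
Cell spans 0.0833333° lon × 0.0416667° lat. Centre is SW corner plus half of each.
latitude 56.6042° S, longitude 138.6250° W.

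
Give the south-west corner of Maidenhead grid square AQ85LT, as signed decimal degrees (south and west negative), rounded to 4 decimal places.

75.7917, -163.0833

Field A=0, Q=16: +0·20° lon, +16·10° lat → SW at lon -180°, lat 70°.
Square 8, 5: +8·2° lon, +5·1° lat → SW at lon -164°, lat 75°.
Subsquare l=11, t=19: +11·0.0833333° lon, +19·0.0416667° lat → SW at lon -163.083°, lat 75.7917°.
latitude 75.7917, longitude -163.0833.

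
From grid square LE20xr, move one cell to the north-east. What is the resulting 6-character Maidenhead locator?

LE30as

Longitude subsquare x = 23; +1 → 24, wraps to 0 = a, carry into square.
Longitude square 2; +1 → 3.
Latitude subsquare r = 17; +1 → 18 = s.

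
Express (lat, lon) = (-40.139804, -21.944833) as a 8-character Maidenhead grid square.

Offset from 180°W / 90°S: lon 158.05517°, lat 49.86020°.
Field (20°×10°, letters A–R): lon ⌊158.05517/20⌋ = 7 → H; lat ⌊49.86020/10⌋ = 4 → E.
Square (2°×1°, digits 0–9): lon ⌊18.05517/2⌋ = 9; lat ⌊9.86020/1⌋ = 9.
Subsquare (5′×2.5′, letters a–x): lon ⌊0.05517/0.0833333⌋ = 0 → a; lat ⌊0.86020/0.0416667⌋ = 20 → u.
Extended square (30″×15″, digits 0–9): lon ⌊0.05517/0.00833333⌋ = 6; lat ⌊0.02686/0.00416667⌋ = 6.

HE99au66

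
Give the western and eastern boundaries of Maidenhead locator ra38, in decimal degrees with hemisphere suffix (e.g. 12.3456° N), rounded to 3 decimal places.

Field R=17, A=0: +17·20° lon, +0·10° lat → SW at lon 160°, lat -90°.
Square 3, 8: +3·2° lon, +8·1° lat → SW at lon 166°, lat -82°.
Cell spans 2° lon × 1° lat.
west 166.000° E, east 168.000° E.

166.000° E, 168.000° E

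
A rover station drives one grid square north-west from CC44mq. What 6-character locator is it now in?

CC44lr

Longitude subsquare m = 12; −1 → 11 = l.
Latitude subsquare q = 16; +1 → 17 = r.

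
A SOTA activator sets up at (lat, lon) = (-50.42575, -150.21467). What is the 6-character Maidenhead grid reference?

Offset from 180°W / 90°S: lon 29.7853°, lat 39.5742°.
Field: 29.7853/20 → 1 → B, 39.5742/10 → 3 → D; chars BD.
Square: 9.7853/2 → 4, 9.5742/1 → 9; chars 49.
Subsquare: 1.7853/0.0833333 → 21 → v, 0.5742/0.0416667 → 13 → n; chars vn.

BD49vn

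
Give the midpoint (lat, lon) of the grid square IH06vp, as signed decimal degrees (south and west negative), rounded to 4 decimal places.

-13.3542, -18.2083

Field I=8, H=7: +8·20° lon, +7·10° lat → SW at lon -20°, lat -20°.
Square 0, 6: +0·2° lon, +6·1° lat → SW at lon -20°, lat -14°.
Subsquare v=21, p=15: +21·0.0833333° lon, +15·0.0416667° lat → SW at lon -18.25°, lat -13.375°.
Cell spans 0.0833333° lon × 0.0416667° lat. Centre is SW corner plus half of each.
latitude -13.3542, longitude -18.2083.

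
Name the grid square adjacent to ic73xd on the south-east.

IC83ac

Longitude subsquare x = 23; +1 → 24, wraps to 0 = a, carry into square.
Longitude square 7; +1 → 8.
Latitude subsquare d = 3; −1 → 2 = c.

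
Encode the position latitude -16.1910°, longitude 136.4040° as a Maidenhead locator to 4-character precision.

Offset from 180°W / 90°S: lon 316.40°, lat 73.81°.
Field: 316.40/20 → 15 → P, 73.81/10 → 7 → H; chars PH.
Square: 16.40/2 → 8, 3.81/1 → 3; chars 83.

PH83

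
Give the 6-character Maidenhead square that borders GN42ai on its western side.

GN32xi

Longitude subsquare a = 0; −1 → -1, wraps to 23 = x, carry into square.
Longitude square 4; −1 → 3.
The latitude characters are unchanged.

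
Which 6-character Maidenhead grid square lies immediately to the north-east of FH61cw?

FH61dx

Longitude subsquare c = 2; +1 → 3 = d.
Latitude subsquare w = 22; +1 → 23 = x.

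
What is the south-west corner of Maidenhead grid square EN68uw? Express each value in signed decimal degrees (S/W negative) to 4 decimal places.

48.9167, -86.3333

Field E=4, N=13: +4·20° lon, +13·10° lat → SW at lon -100°, lat 40°.
Square 6, 8: +6·2° lon, +8·1° lat → SW at lon -88°, lat 48°.
Subsquare u=20, w=22: +20·0.0833333° lon, +22·0.0416667° lat → SW at lon -86.3333°, lat 48.9167°.
latitude 48.9167, longitude -86.3333.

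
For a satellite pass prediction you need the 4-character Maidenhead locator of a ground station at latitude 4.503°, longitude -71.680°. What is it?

FJ44

Offset from 180°W / 90°S: lon 108.32°, lat 94.50°.
Field: 108.32/20 → 5 → F, 94.50/10 → 9 → J; chars FJ.
Square: 8.32/2 → 4, 4.50/1 → 4; chars 44.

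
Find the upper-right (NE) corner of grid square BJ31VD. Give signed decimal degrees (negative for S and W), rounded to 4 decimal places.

Field B=1, J=9: +1·20° lon, +9·10° lat → SW at lon -160°, lat 0°.
Square 3, 1: +3·2° lon, +1·1° lat → SW at lon -154°, lat 1°.
Subsquare v=21, d=3: +21·0.0833333° lon, +3·0.0416667° lat → SW at lon -152.25°, lat 1.125°.
Cell spans 0.0833333° lon × 0.0416667° lat. NE corner is SW corner plus one full cell.
latitude 1.1667, longitude -152.1667.

1.1667, -152.1667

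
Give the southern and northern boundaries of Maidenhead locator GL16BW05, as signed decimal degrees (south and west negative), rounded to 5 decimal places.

26.93750, 26.94167

Field G=6, L=11: +6·20° lon, +11·10° lat → SW at lon -60°, lat 20°.
Square 1, 6: +1·2° lon, +6·1° lat → SW at lon -58°, lat 26°.
Subsquare b=1, w=22: +1·0.0833333° lon, +22·0.0416667° lat → SW at lon -57.9167°, lat 26.9167°.
Extended square 0, 5: +0·0.00833333° lon, +5·0.00416667° lat → SW at lon -57.9167°, lat 26.9375°.
Cell spans 0.00833333° lon × 0.00416667° lat.
south 26.93750, north 26.94167.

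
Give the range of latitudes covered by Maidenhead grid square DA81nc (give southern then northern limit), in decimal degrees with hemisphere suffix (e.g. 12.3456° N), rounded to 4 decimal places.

88.9167° S, 88.8750° S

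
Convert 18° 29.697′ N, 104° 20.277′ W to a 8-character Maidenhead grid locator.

Shift to the Maidenhead origin (180°W, 90°S): lon 75.66205, lat 108.49495.
Field: lon ⌊75.66205/20⌋ = 3 → D; lat ⌊108.49495/10⌋ = 10 → K.
Square: lon ⌊15.66205/2⌋ = 7; lat ⌊8.49495/1⌋ = 8.
Subsquare: lon ⌊1.66205/0.0833333⌋ = 19 → t; lat ⌊0.49495/0.0416667⌋ = 11 → l.
Extended square: lon ⌊0.07872/0.00833333⌋ = 9; lat ⌊0.03662/0.00416667⌋ = 8.

DK78tl98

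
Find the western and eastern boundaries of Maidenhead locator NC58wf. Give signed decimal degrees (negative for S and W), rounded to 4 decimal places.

Field N=13, C=2: +13·20° lon, +2·10° lat → SW at lon 80°, lat -70°.
Square 5, 8: +5·2° lon, +8·1° lat → SW at lon 90°, lat -62°.
Subsquare w=22, f=5: +22·0.0833333° lon, +5·0.0416667° lat → SW at lon 91.8333°, lat -61.7917°.
Cell spans 0.0833333° lon × 0.0416667° lat.
west 91.8333, east 91.9167.

91.8333, 91.9167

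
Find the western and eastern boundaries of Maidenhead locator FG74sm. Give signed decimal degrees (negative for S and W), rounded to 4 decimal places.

-64.5000, -64.4167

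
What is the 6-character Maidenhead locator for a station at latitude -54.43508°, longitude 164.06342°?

Add 180° to longitude and 90° to latitude: 344.0634, 35.5649.
Field: 344.0634/20 → 17 → R, 35.5649/10 → 3 → D; chars RD.
Square: 4.0634/2 → 2, 5.5649/1 → 5; chars 25.
Subsquare: 0.0634/0.0833333 → 0 → a, 0.5649/0.0416667 → 13 → n; chars an.

RD25an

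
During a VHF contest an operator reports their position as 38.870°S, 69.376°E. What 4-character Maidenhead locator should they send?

MF41

Offset from 180°W / 90°S: lon 249.38°, lat 51.13°.
Field (20°×10°, letters A–R): 249.38/20 → 12 → M, 51.13/10 → 5 → F; chars MF.
Square (2°×1°, digits 0–9): 9.38/2 → 4, 1.13/1 → 1; chars 41.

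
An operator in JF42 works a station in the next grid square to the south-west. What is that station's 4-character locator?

JF31

Longitude square 4; −1 → 3.
Latitude square 2; −1 → 1.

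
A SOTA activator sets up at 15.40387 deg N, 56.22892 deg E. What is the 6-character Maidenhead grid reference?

Shift to the Maidenhead origin (180°W, 90°S): lon 236.2289, lat 105.4039.
Field: 236.2289/20 → 11 → L, 105.4039/10 → 10 → K; chars LK.
Square: 16.2289/2 → 8, 5.4039/1 → 5; chars 85.
Subsquare: 0.2289/0.0833333 → 2 → c, 0.4039/0.0416667 → 9 → j; chars cj.

LK85cj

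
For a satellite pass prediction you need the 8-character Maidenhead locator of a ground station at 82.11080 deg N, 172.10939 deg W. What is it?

AR32wc66

Offset from 180°W / 90°S: lon 7.89061°, lat 172.11080°.
Field: 7.89061/20 → 0 → A, 172.11080/10 → 17 → R; chars AR.
Square: 7.89061/2 → 3, 2.11080/1 → 2; chars 32.
Subsquare: 1.89061/0.0833333 → 22 → w, 0.11080/0.0416667 → 2 → c; chars wc.
Extended square: 0.05728/0.00833333 → 6, 0.02747/0.00416667 → 6; chars 66.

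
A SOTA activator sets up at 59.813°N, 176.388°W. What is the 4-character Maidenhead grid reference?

AO19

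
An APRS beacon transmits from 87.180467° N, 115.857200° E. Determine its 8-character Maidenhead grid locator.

OR77we23

Add 180° to longitude and 90° to latitude: 295.85720, 177.18047.
Field: lon ⌊295.85720/20⌋ = 14 → O; lat ⌊177.18047/10⌋ = 17 → R.
Square: lon ⌊15.85720/2⌋ = 7; lat ⌊7.18047/1⌋ = 7.
Subsquare: lon ⌊1.85720/0.0833333⌋ = 22 → w; lat ⌊0.18047/0.0416667⌋ = 4 → e.
Extended square: lon ⌊0.02387/0.00833333⌋ = 2; lat ⌊0.01380/0.00416667⌋ = 3.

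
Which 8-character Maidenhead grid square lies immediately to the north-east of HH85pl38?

HH85pl49

Longitude extended square 3; +1 → 4.
Latitude extended square 8; +1 → 9.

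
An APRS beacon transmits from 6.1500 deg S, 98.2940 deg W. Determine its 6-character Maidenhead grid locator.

Add 180° to longitude and 90° to latitude: 81.7060, 83.8500.
Field: lon ⌊81.7060/20⌋ = 4 → E; lat ⌊83.8500/10⌋ = 8 → I.
Square: lon ⌊1.7060/2⌋ = 0; lat ⌊3.8500/1⌋ = 3.
Subsquare: lon ⌊1.7060/0.0833333⌋ = 20 → u; lat ⌊0.8500/0.0416667⌋ = 20 → u.

EI03uu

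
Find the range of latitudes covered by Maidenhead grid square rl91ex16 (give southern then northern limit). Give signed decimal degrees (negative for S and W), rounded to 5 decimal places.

21.98333, 21.98750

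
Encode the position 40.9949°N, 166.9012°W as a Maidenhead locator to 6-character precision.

AN60nx

Offset from 180°W / 90°S: lon 13.0988°, lat 130.9949°.
Field: 13.0988/20 → 0 → A, 130.9949/10 → 13 → N; chars AN.
Square: 13.0988/2 → 6, 0.9949/1 → 0; chars 60.
Subsquare: 1.0988/0.0833333 → 13 → n, 0.9949/0.0416667 → 23 → x; chars nx.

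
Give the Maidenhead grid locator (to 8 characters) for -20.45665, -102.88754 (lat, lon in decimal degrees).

DG89nn30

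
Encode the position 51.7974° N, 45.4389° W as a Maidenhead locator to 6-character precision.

GO71gt

Add 180° to longitude and 90° to latitude: 134.5611, 141.7974.
Field: 134.5611/20 → 6 → G, 141.7974/10 → 14 → O; chars GO.
Square: 14.5611/2 → 7, 1.7974/1 → 1; chars 71.
Subsquare: 0.5611/0.0833333 → 6 → g, 0.7974/0.0416667 → 19 → t; chars gt.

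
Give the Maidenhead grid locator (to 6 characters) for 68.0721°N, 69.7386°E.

MP48ub

Add 180° to longitude and 90° to latitude: 249.7386, 158.0721.
Field (20°×10°, letters A–R): 249.7386/20 → 12 → M, 158.0721/10 → 15 → P; chars MP.
Square (2°×1°, digits 0–9): 9.7386/2 → 4, 8.0721/1 → 8; chars 48.
Subsquare (5′×2.5′, letters a–x): 1.7386/0.0833333 → 20 → u, 0.0721/0.0416667 → 1 → b; chars ub.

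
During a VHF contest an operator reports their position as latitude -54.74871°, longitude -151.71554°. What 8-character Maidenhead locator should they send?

Shift to the Maidenhead origin (180°W, 90°S): lon 28.28446, lat 35.25129.
Field: 28.28446/20 → 1 → B, 35.25129/10 → 3 → D; chars BD.
Square: 8.28446/2 → 4, 5.25129/1 → 5; chars 45.
Subsquare: 0.28446/0.0833333 → 3 → d, 0.25129/0.0416667 → 6 → g; chars dg.
Extended square: 0.03446/0.00833333 → 4, 0.00129/0.00416667 → 0; chars 40.

BD45dg40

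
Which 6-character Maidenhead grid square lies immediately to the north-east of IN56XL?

Longitude subsquare x = 23; +1 → 24, wraps to 0 = a, carry into square.
Longitude square 5; +1 → 6.
Latitude subsquare l = 11; +1 → 12 = m.

IN66am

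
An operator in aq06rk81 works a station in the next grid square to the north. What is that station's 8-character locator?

AQ06rk82

Latitude extended square 1; +1 → 2.
The longitude characters are unchanged.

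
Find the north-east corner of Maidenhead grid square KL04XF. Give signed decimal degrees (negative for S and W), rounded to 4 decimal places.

Field K=10, L=11: +10·20° lon, +11·10° lat → SW at lon 20°, lat 20°.
Square 0, 4: +0·2° lon, +4·1° lat → SW at lon 20°, lat 24°.
Subsquare x=23, f=5: +23·0.0833333° lon, +5·0.0416667° lat → SW at lon 21.9167°, lat 24.2083°.
Cell spans 0.0833333° lon × 0.0416667° lat. NE corner is SW corner plus one full cell.
latitude 24.2500, longitude 22.0000.

24.2500, 22.0000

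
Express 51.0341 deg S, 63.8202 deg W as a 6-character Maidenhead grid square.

Offset from 180°W / 90°S: lon 116.1798°, lat 38.9659°.
Field: lon ⌊116.1798/20⌋ = 5 → F; lat ⌊38.9659/10⌋ = 3 → D.
Square: lon ⌊16.1798/2⌋ = 8; lat ⌊8.9659/1⌋ = 8.
Subsquare: lon ⌊0.1798/0.0833333⌋ = 2 → c; lat ⌊0.9659/0.0416667⌋ = 23 → x.

FD88cx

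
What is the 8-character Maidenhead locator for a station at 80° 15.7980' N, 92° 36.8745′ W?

ER30qg63

Offset from 180°W / 90°S: lon 87.38542°, lat 170.26330°.
Field (20°×10°, letters A–R): 87.38542/20 → 4 → E, 170.26330/10 → 17 → R; chars ER.
Square (2°×1°, digits 0–9): 7.38542/2 → 3, 0.26330/1 → 0; chars 30.
Subsquare (5′×2.5′, letters a–x): 1.38542/0.0833333 → 16 → q, 0.26330/0.0416667 → 6 → g; chars qg.
Extended square (30″×15″, digits 0–9): 0.05209/0.00833333 → 6, 0.01330/0.00416667 → 3; chars 63.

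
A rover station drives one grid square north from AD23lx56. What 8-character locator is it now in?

AD23lx57

Latitude extended square 6; +1 → 7.
The longitude characters are unchanged.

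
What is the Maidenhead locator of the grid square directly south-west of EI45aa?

EI34xx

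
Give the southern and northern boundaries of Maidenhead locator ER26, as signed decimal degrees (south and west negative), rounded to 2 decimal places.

Field E=4, R=17: +4·20° lon, +17·10° lat → SW at lon -100°, lat 80°.
Square 2, 6: +2·2° lon, +6·1° lat → SW at lon -96°, lat 86°.
Cell spans 2° lon × 1° lat.
south 86.00, north 87.00.

86.00, 87.00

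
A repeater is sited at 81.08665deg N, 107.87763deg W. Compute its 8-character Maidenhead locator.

DR61bc40

Offset from 180°W / 90°S: lon 72.12237°, lat 171.08665°.
Field: lon ⌊72.12237/20⌋ = 3 → D; lat ⌊171.08665/10⌋ = 17 → R.
Square: lon ⌊12.12237/2⌋ = 6; lat ⌊1.08665/1⌋ = 1.
Subsquare: lon ⌊0.12237/0.0833333⌋ = 1 → b; lat ⌊0.08665/0.0416667⌋ = 2 → c.
Extended square: lon ⌊0.03904/0.00833333⌋ = 4; lat ⌊0.00332/0.00416667⌋ = 0.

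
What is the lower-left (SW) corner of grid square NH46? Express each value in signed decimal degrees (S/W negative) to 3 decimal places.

-14.000, 88.000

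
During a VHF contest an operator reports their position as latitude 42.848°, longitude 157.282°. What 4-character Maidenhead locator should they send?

QN82

Add 180° to longitude and 90° to latitude: 337.28, 132.85.
Field: lon ⌊337.28/20⌋ = 16 → Q; lat ⌊132.85/10⌋ = 13 → N.
Square: lon ⌊17.28/2⌋ = 8; lat ⌊2.85/1⌋ = 2.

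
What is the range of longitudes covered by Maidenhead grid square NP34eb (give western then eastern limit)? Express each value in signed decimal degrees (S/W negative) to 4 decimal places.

86.3333, 86.4167

Field N=13, P=15: +13·20° lon, +15·10° lat → SW at lon 80°, lat 60°.
Square 3, 4: +3·2° lon, +4·1° lat → SW at lon 86°, lat 64°.
Subsquare e=4, b=1: +4·0.0833333° lon, +1·0.0416667° lat → SW at lon 86.3333°, lat 64.0417°.
Cell spans 0.0833333° lon × 0.0416667° lat.
west 86.3333, east 86.4167.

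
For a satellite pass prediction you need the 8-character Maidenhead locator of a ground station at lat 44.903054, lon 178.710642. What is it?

RN94iv56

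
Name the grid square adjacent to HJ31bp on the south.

HJ31bo

Latitude subsquare p = 15; −1 → 14 = o.
The longitude characters are unchanged.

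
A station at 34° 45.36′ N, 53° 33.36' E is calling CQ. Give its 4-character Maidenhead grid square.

LM64

Offset from 180°W / 90°S: lon 233.56°, lat 124.76°.
Field: 233.56/20 → 11 → L, 124.76/10 → 12 → M; chars LM.
Square: 13.56/2 → 6, 4.76/1 → 4; chars 64.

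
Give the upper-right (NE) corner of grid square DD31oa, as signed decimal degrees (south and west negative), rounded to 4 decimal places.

Field D=3, D=3: +3·20° lon, +3·10° lat → SW at lon -120°, lat -60°.
Square 3, 1: +3·2° lon, +1·1° lat → SW at lon -114°, lat -59°.
Subsquare o=14, a=0: +14·0.0833333° lon, +0·0.0416667° lat → SW at lon -112.833°, lat -59°.
Cell spans 0.0833333° lon × 0.0416667° lat. NE corner is SW corner plus one full cell.
latitude -58.9583, longitude -112.7500.

-58.9583, -112.7500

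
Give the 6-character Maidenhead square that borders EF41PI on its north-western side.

Longitude subsquare p = 15; −1 → 14 = o.
Latitude subsquare i = 8; +1 → 9 = j.

EF41oj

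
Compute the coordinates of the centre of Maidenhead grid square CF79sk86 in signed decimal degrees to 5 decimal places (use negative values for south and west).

-30.55625, -124.42917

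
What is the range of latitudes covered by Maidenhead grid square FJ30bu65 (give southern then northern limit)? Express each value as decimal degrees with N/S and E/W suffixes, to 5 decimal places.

0.85417° N, 0.85833° N

Field F=5, J=9: +5·20° lon, +9·10° lat → SW at lon -80°, lat 0°.
Square 3, 0: +3·2° lon, +0·1° lat → SW at lon -74°, lat 0°.
Subsquare b=1, u=20: +1·0.0833333° lon, +20·0.0416667° lat → SW at lon -73.9167°, lat 0.833333°.
Extended square 6, 5: +6·0.00833333° lon, +5·0.00416667° lat → SW at lon -73.8667°, lat 0.854167°.
Cell spans 0.00833333° lon × 0.00416667° lat.
south 0.85417° N, north 0.85833° N.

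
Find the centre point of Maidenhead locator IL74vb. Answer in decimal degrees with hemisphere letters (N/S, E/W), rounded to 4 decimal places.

Field I=8, L=11: +8·20° lon, +11·10° lat → SW at lon -20°, lat 20°.
Square 7, 4: +7·2° lon, +4·1° lat → SW at lon -6°, lat 24°.
Subsquare v=21, b=1: +21·0.0833333° lon, +1·0.0416667° lat → SW at lon -4.25°, lat 24.0417°.
Cell spans 0.0833333° lon × 0.0416667° lat. Centre is SW corner plus half of each.
latitude 24.0625° N, longitude 4.2083° W.

24.0625° N, 4.2083° W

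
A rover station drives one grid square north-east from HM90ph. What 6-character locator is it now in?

HM90qi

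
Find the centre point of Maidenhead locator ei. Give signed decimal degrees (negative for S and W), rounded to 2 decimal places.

-5.00, -90.00

Field E=4, I=8: +4·20° lon, +8·10° lat → SW at lon -100°, lat -10°.
Cell spans 20° lon × 10° lat. Centre is SW corner plus half of each.
latitude -5.00, longitude -90.00.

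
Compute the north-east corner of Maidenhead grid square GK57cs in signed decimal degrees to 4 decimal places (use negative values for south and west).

17.7917, -49.7500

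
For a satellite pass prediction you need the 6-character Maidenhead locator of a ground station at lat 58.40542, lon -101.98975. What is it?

Add 180° to longitude and 90° to latitude: 78.0102, 148.4054.
Field: lon ⌊78.0102/20⌋ = 3 → D; lat ⌊148.4054/10⌋ = 14 → O.
Square: lon ⌊18.0102/2⌋ = 9; lat ⌊8.4054/1⌋ = 8.
Subsquare: lon ⌊0.0102/0.0833333⌋ = 0 → a; lat ⌊0.4054/0.0416667⌋ = 9 → j.

DO98aj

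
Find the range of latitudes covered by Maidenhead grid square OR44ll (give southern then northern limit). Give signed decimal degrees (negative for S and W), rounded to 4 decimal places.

84.4583, 84.5000

Field O=14, R=17: +14·20° lon, +17·10° lat → SW at lon 100°, lat 80°.
Square 4, 4: +4·2° lon, +4·1° lat → SW at lon 108°, lat 84°.
Subsquare l=11, l=11: +11·0.0833333° lon, +11·0.0416667° lat → SW at lon 108.917°, lat 84.4583°.
Cell spans 0.0833333° lon × 0.0416667° lat.
south 84.4583, north 84.5000.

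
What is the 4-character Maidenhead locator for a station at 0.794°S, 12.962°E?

JI69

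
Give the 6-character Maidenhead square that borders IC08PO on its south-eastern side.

Longitude subsquare p = 15; +1 → 16 = q.
Latitude subsquare o = 14; −1 → 13 = n.

IC08qn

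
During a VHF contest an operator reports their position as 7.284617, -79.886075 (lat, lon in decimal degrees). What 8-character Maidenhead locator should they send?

FJ07bg38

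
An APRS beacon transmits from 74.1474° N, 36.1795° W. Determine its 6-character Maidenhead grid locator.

Add 180° to longitude and 90° to latitude: 143.8205, 164.1474.
Field (20°×10°, letters A–R): lon ⌊143.8205/20⌋ = 7 → H; lat ⌊164.1474/10⌋ = 16 → Q.
Square (2°×1°, digits 0–9): lon ⌊3.8205/2⌋ = 1; lat ⌊4.1474/1⌋ = 4.
Subsquare (5′×2.5′, letters a–x): lon ⌊1.8205/0.0833333⌋ = 21 → v; lat ⌊0.1474/0.0416667⌋ = 3 → d.

HQ14vd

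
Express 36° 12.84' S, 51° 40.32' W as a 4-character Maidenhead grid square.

GF43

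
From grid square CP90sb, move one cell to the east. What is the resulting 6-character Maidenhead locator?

Longitude subsquare s = 18; +1 → 19 = t.
The latitude characters are unchanged.

CP90tb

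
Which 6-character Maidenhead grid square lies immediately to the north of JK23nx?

JK24na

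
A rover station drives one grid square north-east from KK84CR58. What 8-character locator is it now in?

KK84cr69

Longitude extended square 5; +1 → 6.
Latitude extended square 8; +1 → 9.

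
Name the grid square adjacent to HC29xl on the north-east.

HC39am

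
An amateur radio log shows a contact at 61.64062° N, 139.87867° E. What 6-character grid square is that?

PP91wp

Add 180° to longitude and 90° to latitude: 319.8787, 151.6406.
Field (20°×10°, letters A–R): lon ⌊319.8787/20⌋ = 15 → P; lat ⌊151.6406/10⌋ = 15 → P.
Square (2°×1°, digits 0–9): lon ⌊19.8787/2⌋ = 9; lat ⌊1.6406/1⌋ = 1.
Subsquare (5′×2.5′, letters a–x): lon ⌊1.8787/0.0833333⌋ = 22 → w; lat ⌊0.6406/0.0416667⌋ = 15 → p.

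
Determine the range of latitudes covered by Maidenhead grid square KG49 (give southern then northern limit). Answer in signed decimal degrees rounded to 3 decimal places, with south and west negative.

Field K=10, G=6: +10·20° lon, +6·10° lat → SW at lon 20°, lat -30°.
Square 4, 9: +4·2° lon, +9·1° lat → SW at lon 28°, lat -21°.
Cell spans 2° lon × 1° lat.
south -21.000, north -20.000.

-21.000, -20.000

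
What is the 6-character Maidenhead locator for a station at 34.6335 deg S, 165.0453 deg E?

Add 180° to longitude and 90° to latitude: 345.0453, 55.3665.
Field (20°×10°, letters A–R): 345.0453/20 → 17 → R, 55.3665/10 → 5 → F; chars RF.
Square (2°×1°, digits 0–9): 5.0453/2 → 2, 5.3665/1 → 5; chars 25.
Subsquare (5′×2.5′, letters a–x): 1.0453/0.0833333 → 12 → m, 0.3665/0.0416667 → 8 → i; chars mi.

RF25mi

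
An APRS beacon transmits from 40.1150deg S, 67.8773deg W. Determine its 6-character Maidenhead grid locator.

FE69bv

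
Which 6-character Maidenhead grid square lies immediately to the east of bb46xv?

Longitude subsquare x = 23; +1 → 24, wraps to 0 = a, carry into square.
Longitude square 4; +1 → 5.
The latitude characters are unchanged.

BB56av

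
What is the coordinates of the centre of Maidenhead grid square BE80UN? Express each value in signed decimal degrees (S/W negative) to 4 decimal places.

-49.4375, -142.2917

Field B=1, E=4: +1·20° lon, +4·10° lat → SW at lon -160°, lat -50°.
Square 8, 0: +8·2° lon, +0·1° lat → SW at lon -144°, lat -50°.
Subsquare u=20, n=13: +20·0.0833333° lon, +13·0.0416667° lat → SW at lon -142.333°, lat -49.4583°.
Cell spans 0.0833333° lon × 0.0416667° lat. Centre is SW corner plus half of each.
latitude -49.4375, longitude -142.2917.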